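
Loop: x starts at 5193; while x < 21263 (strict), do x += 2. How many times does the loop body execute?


Step 1: x goes from 5193 toward 21263 by 2; the body runs while x<21263, so iterations = ceil((bound-start)/step)
Step 2: Distance=16070
Step 3: ceil(16070/2)=8035

8035


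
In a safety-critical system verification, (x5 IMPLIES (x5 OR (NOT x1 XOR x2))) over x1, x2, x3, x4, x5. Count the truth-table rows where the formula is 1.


Formula: (x5 IMPLIES (x5 OR (NOT x1 XOR x2))) over 5 vars (32 rows)
Evaluate each row (x1, x2, x3, x4, x5 as bits, MSB first):
  row 0 [00000]: (0 IMPLIES (0 OR (NOT 0 XOR 0))) -> 1
  row 1 [00001]: (1 IMPLIES (1 OR (NOT 0 XOR 0))) -> 1
  row 2 [00010]: (0 IMPLIES (0 OR (NOT 0 XOR 0))) -> 1
  row 3 [00011]: (1 IMPLIES (1 OR (NOT 0 XOR 0))) -> 1
  row 4 [00100]: (0 IMPLIES (0 OR (NOT 0 XOR 0))) -> 1
  row 5 [00101]: (1 IMPLIES (1 OR (NOT 0 XOR 0))) -> 1
  row 6 [00110]: (0 IMPLIES (0 OR (NOT 0 XOR 0))) -> 1
  row 7 [00111]: (1 IMPLIES (1 OR (NOT 0 XOR 0))) -> 1
  row 8 [01000]: (0 IMPLIES (0 OR (NOT 0 XOR 1))) -> 1
  row 9 [01001]: (1 IMPLIES (1 OR (NOT 0 XOR 1))) -> 1
  row 10 [01010]: (0 IMPLIES (0 OR (NOT 0 XOR 1))) -> 1
  row 11 [01011]: (1 IMPLIES (1 OR (NOT 0 XOR 1))) -> 1
  row 12 [01100]: (0 IMPLIES (0 OR (NOT 0 XOR 1))) -> 1
  row 13 [01101]: (1 IMPLIES (1 OR (NOT 0 XOR 1))) -> 1
  row 14 [01110]: (0 IMPLIES (0 OR (NOT 0 XOR 1))) -> 1
  row 15 [01111]: (1 IMPLIES (1 OR (NOT 0 XOR 1))) -> 1
  row 16 [10000]: (0 IMPLIES (0 OR (NOT 1 XOR 0))) -> 1
  row 17 [10001]: (1 IMPLIES (1 OR (NOT 1 XOR 0))) -> 1
  row 18 [10010]: (0 IMPLIES (0 OR (NOT 1 XOR 0))) -> 1
  row 19 [10011]: (1 IMPLIES (1 OR (NOT 1 XOR 0))) -> 1
  row 20 [10100]: (0 IMPLIES (0 OR (NOT 1 XOR 0))) -> 1
  row 21 [10101]: (1 IMPLIES (1 OR (NOT 1 XOR 0))) -> 1
  row 22 [10110]: (0 IMPLIES (0 OR (NOT 1 XOR 0))) -> 1
  row 23 [10111]: (1 IMPLIES (1 OR (NOT 1 XOR 0))) -> 1
  row 24 [11000]: (0 IMPLIES (0 OR (NOT 1 XOR 1))) -> 1
  row 25 [11001]: (1 IMPLIES (1 OR (NOT 1 XOR 1))) -> 1
  row 26 [11010]: (0 IMPLIES (0 OR (NOT 1 XOR 1))) -> 1
  row 27 [11011]: (1 IMPLIES (1 OR (NOT 1 XOR 1))) -> 1
  row 28 [11100]: (0 IMPLIES (0 OR (NOT 1 XOR 1))) -> 1
  row 29 [11101]: (1 IMPLIES (1 OR (NOT 1 XOR 1))) -> 1
  row 30 [11110]: (0 IMPLIES (0 OR (NOT 1 XOR 1))) -> 1
  row 31 [11111]: (1 IMPLIES (1 OR (NOT 1 XOR 1))) -> 1
Full result column, 8 rows per line (x1,x2 fixed per line; x3,x4,x5 runs 000..111 left to right):
  rows 0-7 [x1,x2=00]: 11111111  (ones: 8)
  rows 8-15 [x1,x2=01]: 11111111  (ones: 8)
  rows 16-23 [x1,x2=10]: 11111111  (ones: 8)
  rows 24-31 [x1,x2=11]: 11111111  (ones: 8)
Count of 1-rows = 8+8+8+8 = 32

32


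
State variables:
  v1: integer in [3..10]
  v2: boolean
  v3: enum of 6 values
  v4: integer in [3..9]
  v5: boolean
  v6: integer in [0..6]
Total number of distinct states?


State space = product of domain sizes of all variables.
Domain sizes:
  v1 (integer in [3..10]): 8
  v2 (boolean): 2
  v3 (enum of 6 values): 6
  v4 (integer in [3..9]): 7
  v5 (boolean): 2
  v6 (integer in [0..6]): 7
Product = 8 * 2 * 6 * 7 * 2 * 7 = 9408

9408


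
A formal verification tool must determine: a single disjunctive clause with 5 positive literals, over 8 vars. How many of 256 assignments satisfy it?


Step 1: Total=2^8=256
Step 2: Unsat when all 5 false: 2^3=8
Step 3: Sat=256-8=248

248


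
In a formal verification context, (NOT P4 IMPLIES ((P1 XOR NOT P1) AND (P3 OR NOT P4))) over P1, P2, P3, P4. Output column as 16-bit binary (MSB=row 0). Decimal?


Formula: (NOT P4 IMPLIES ((P1 XOR NOT P1) AND (P3 OR NOT P4))) over P1, P2, P3, P4 (16 rows)
Evaluate each row (bits = P1,P2,P3,P4, MSB first):
  row 0 [0000]: (NOT 0 IMPLIES ((0 XOR NOT 0) AND (0 OR NOT 0))) -> 1
  row 1 [0001]: (NOT 1 IMPLIES ((0 XOR NOT 0) AND (0 OR NOT 1))) -> 1
  row 2 [0010]: (NOT 0 IMPLIES ((0 XOR NOT 0) AND (1 OR NOT 0))) -> 1
  row 3 [0011]: (NOT 1 IMPLIES ((0 XOR NOT 0) AND (1 OR NOT 1))) -> 1
  row 4 [0100]: (NOT 0 IMPLIES ((0 XOR NOT 0) AND (0 OR NOT 0))) -> 1
  row 5 [0101]: (NOT 1 IMPLIES ((0 XOR NOT 0) AND (0 OR NOT 1))) -> 1
  row 6 [0110]: (NOT 0 IMPLIES ((0 XOR NOT 0) AND (1 OR NOT 0))) -> 1
  row 7 [0111]: (NOT 1 IMPLIES ((0 XOR NOT 0) AND (1 OR NOT 1))) -> 1
  row 8 [1000]: (NOT 0 IMPLIES ((1 XOR NOT 1) AND (0 OR NOT 0))) -> 1
  row 9 [1001]: (NOT 1 IMPLIES ((1 XOR NOT 1) AND (0 OR NOT 1))) -> 1
  row 10 [1010]: (NOT 0 IMPLIES ((1 XOR NOT 1) AND (1 OR NOT 0))) -> 1
  row 11 [1011]: (NOT 1 IMPLIES ((1 XOR NOT 1) AND (1 OR NOT 1))) -> 1
  row 12 [1100]: (NOT 0 IMPLIES ((1 XOR NOT 1) AND (0 OR NOT 0))) -> 1
  row 13 [1101]: (NOT 1 IMPLIES ((1 XOR NOT 1) AND (0 OR NOT 1))) -> 1
  row 14 [1110]: (NOT 0 IMPLIES ((1 XOR NOT 1) AND (1 OR NOT 0))) -> 1
  row 15 [1111]: (NOT 1 IMPLIES ((1 XOR NOT 1) AND (1 OR NOT 1))) -> 1
Full result column, 4 rows per line (P1,P2 fixed per line; P3,P4 runs 00..11 left to right):
  rows 0-3 [P1,P2=00]: 1111  = hex F
  rows 4-7 [P1,P2=01]: 1111  = hex F
  rows 8-11 [P1,P2=10]: 1111  = hex F
  rows 12-15 [P1,P2=11]: 1111  = hex F
Output column (row 0 .. row 15) = 1111111111111111
Output column grouped in 4s = 1111 1111 1111 1111 = 0xFFFF
Convert to decimal digit by digit (value = value*16 + digit):
  F -> 15
  15*16 + 15 (F) = 255
  255*16 + 15 (F) = 4095
  4095*16 + 15 (F) = 65535
Decimal = 65535

65535


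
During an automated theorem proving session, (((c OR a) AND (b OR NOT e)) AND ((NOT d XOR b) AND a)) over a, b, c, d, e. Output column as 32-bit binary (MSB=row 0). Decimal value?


Formula: (((c OR a) AND (b OR NOT e)) AND ((NOT d XOR b) AND a)) over a, b, c, d, e (32 rows)
Evaluate each row (bits = a,b,c,d,e, MSB first):
  row 0 [00000]: (((0 OR 0) AND (0 OR NOT 0)) AND ((NOT 0 XOR 0) AND 0)) -> 0
  row 1 [00001]: (((0 OR 0) AND (0 OR NOT 1)) AND ((NOT 0 XOR 0) AND 0)) -> 0
  row 2 [00010]: (((0 OR 0) AND (0 OR NOT 0)) AND ((NOT 1 XOR 0) AND 0)) -> 0
  row 3 [00011]: (((0 OR 0) AND (0 OR NOT 1)) AND ((NOT 1 XOR 0) AND 0)) -> 0
  row 4 [00100]: (((1 OR 0) AND (0 OR NOT 0)) AND ((NOT 0 XOR 0) AND 0)) -> 0
  row 5 [00101]: (((1 OR 0) AND (0 OR NOT 1)) AND ((NOT 0 XOR 0) AND 0)) -> 0
  row 6 [00110]: (((1 OR 0) AND (0 OR NOT 0)) AND ((NOT 1 XOR 0) AND 0)) -> 0
  row 7 [00111]: (((1 OR 0) AND (0 OR NOT 1)) AND ((NOT 1 XOR 0) AND 0)) -> 0
  row 8 [01000]: (((0 OR 0) AND (1 OR NOT 0)) AND ((NOT 0 XOR 1) AND 0)) -> 0
  row 9 [01001]: (((0 OR 0) AND (1 OR NOT 1)) AND ((NOT 0 XOR 1) AND 0)) -> 0
  row 10 [01010]: (((0 OR 0) AND (1 OR NOT 0)) AND ((NOT 1 XOR 1) AND 0)) -> 0
  row 11 [01011]: (((0 OR 0) AND (1 OR NOT 1)) AND ((NOT 1 XOR 1) AND 0)) -> 0
  row 12 [01100]: (((1 OR 0) AND (1 OR NOT 0)) AND ((NOT 0 XOR 1) AND 0)) -> 0
  row 13 [01101]: (((1 OR 0) AND (1 OR NOT 1)) AND ((NOT 0 XOR 1) AND 0)) -> 0
  row 14 [01110]: (((1 OR 0) AND (1 OR NOT 0)) AND ((NOT 1 XOR 1) AND 0)) -> 0
  row 15 [01111]: (((1 OR 0) AND (1 OR NOT 1)) AND ((NOT 1 XOR 1) AND 0)) -> 0
  row 16 [10000]: (((0 OR 1) AND (0 OR NOT 0)) AND ((NOT 0 XOR 0) AND 1)) -> 1
  row 17 [10001]: (((0 OR 1) AND (0 OR NOT 1)) AND ((NOT 0 XOR 0) AND 1)) -> 0
  row 18 [10010]: (((0 OR 1) AND (0 OR NOT 0)) AND ((NOT 1 XOR 0) AND 1)) -> 0
  row 19 [10011]: (((0 OR 1) AND (0 OR NOT 1)) AND ((NOT 1 XOR 0) AND 1)) -> 0
  row 20 [10100]: (((1 OR 1) AND (0 OR NOT 0)) AND ((NOT 0 XOR 0) AND 1)) -> 1
  row 21 [10101]: (((1 OR 1) AND (0 OR NOT 1)) AND ((NOT 0 XOR 0) AND 1)) -> 0
  row 22 [10110]: (((1 OR 1) AND (0 OR NOT 0)) AND ((NOT 1 XOR 0) AND 1)) -> 0
  row 23 [10111]: (((1 OR 1) AND (0 OR NOT 1)) AND ((NOT 1 XOR 0) AND 1)) -> 0
  row 24 [11000]: (((0 OR 1) AND (1 OR NOT 0)) AND ((NOT 0 XOR 1) AND 1)) -> 0
  row 25 [11001]: (((0 OR 1) AND (1 OR NOT 1)) AND ((NOT 0 XOR 1) AND 1)) -> 0
  row 26 [11010]: (((0 OR 1) AND (1 OR NOT 0)) AND ((NOT 1 XOR 1) AND 1)) -> 1
  row 27 [11011]: (((0 OR 1) AND (1 OR NOT 1)) AND ((NOT 1 XOR 1) AND 1)) -> 1
  row 28 [11100]: (((1 OR 1) AND (1 OR NOT 0)) AND ((NOT 0 XOR 1) AND 1)) -> 0
  row 29 [11101]: (((1 OR 1) AND (1 OR NOT 1)) AND ((NOT 0 XOR 1) AND 1)) -> 0
  row 30 [11110]: (((1 OR 1) AND (1 OR NOT 0)) AND ((NOT 1 XOR 1) AND 1)) -> 1
  row 31 [11111]: (((1 OR 1) AND (1 OR NOT 1)) AND ((NOT 1 XOR 1) AND 1)) -> 1
Full result column, 4 rows per line (a,b,c fixed per line; d,e runs 00..11 left to right):
  rows 0-3 [a,b,c=000]: 0000  = hex 0
  rows 4-7 [a,b,c=001]: 0000  = hex 0
  rows 8-11 [a,b,c=010]: 0000  = hex 0
  rows 12-15 [a,b,c=011]: 0000  = hex 0
  rows 16-19 [a,b,c=100]: 1000  = hex 8
  rows 20-23 [a,b,c=101]: 1000  = hex 8
  rows 24-27 [a,b,c=110]: 0011  = hex 3
  rows 28-31 [a,b,c=111]: 0011  = hex 3
Output column (row 0 .. row 31) = 00000000000000001000100000110011
Output column grouped in 4s = 0000 0000 0000 0000 1000 1000 0011 0011 = 0x00008833
Convert to decimal digit by digit (value = value*16 + digit):
  0 -> 0
  0*16 + 0 = 0
  0*16 + 0 = 0
  0*16 + 0 = 0
  0*16 + 8 = 8
  8*16 + 8 = 136
  136*16 + 3 = 2179
  2179*16 + 3 = 34867
Decimal = 34867

34867


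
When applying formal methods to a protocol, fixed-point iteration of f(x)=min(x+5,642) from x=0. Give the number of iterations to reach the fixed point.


Step 1: x=0, cap=642, increment=5
Step 2: x grows by 5 each step until capped at 642; fixed point is x=642
Step 3: iterations = ceil(642/5) = 129

129


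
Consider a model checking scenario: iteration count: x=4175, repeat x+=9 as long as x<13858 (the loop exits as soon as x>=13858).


Step 1: x goes from 4175 toward 13858 by 9; the body runs while x<13858, so iterations = ceil((bound-start)/step)
Step 2: Distance=9683
Step 3: ceil(9683/9)=1076

1076


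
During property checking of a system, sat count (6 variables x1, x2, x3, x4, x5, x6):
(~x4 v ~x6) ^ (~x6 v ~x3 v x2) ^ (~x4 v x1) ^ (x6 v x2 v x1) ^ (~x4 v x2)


CNF with 5 clauses over 6 vars (64 assignments).
An assignment satisfies CNF iff every clause has >=1 true literal.
Check each row (bits = x1,x2,x3,x4,x5,x6; clause T/F shown):
  row 0 [000000]: clauses=TTTFT -> 0
  row 1 [000001]: clauses=TTTTT -> 1
  row 2 [000010]: clauses=TTTFT -> 0
  row 3 [000011]: clauses=TTTTT -> 1
  row 4 [000100]: clauses=TTFFF -> 0
  (every remaining row is evaluated the same way; all 64 results are listed next)
Full result column, 8 rows per line (x1,x2,x3 fixed per line; x4,x5,x6 runs 000..111 left to right):
  rows 0-7 [x1,x2,x3=000]: 01010000  (ones: 2)
  rows 8-15 [x1,x2,x3=001]: 00000000  (ones: 0)
  rows 16-23 [x1,x2,x3=010]: 11110000  (ones: 4)
  rows 24-31 [x1,x2,x3=011]: 11110000  (ones: 4)
  rows 32-39 [x1,x2,x3=100]: 11110000  (ones: 4)
  rows 40-47 [x1,x2,x3=101]: 10100000  (ones: 2)
  rows 48-55 [x1,x2,x3=110]: 11111010  (ones: 6)
  rows 56-63 [x1,x2,x3=111]: 11111010  (ones: 6)
Satisfying assignments = 2+0+4+4+4+2+6+6 = 28

28


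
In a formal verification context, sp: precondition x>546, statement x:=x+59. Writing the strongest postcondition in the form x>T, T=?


Formula: sp(P, x:=E) = exists old_x. (x = E[old_x/x]) AND P[old_x/x] (old_x is the value of x before the assignment; eliminate old_x by solving x = E[old_x/x] for old_x)
Step 1: Precondition P: x>546, i.e. old_x > 546
Step 2: Assignment gives x = old_x + 59, so old_x = x - 59
Step 3: Substitute into P: x - 59 > 546
Step 4: Simplify: x > 546+59 = 605

605


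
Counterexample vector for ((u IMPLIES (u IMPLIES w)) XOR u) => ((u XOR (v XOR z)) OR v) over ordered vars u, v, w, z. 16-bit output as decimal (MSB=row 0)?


F1 = ((u IMPLIES (u IMPLIES w)) XOR u)
F2 = ((u XOR (v XOR z)) OR v)
Counterexample to F1=>F2 is where F1=1 and F2=0.
Evaluate each row (bits = u,v,w,z, MSB first):
  row 0 [0000]: F1=1 F2=0 -> F1&~F2 -> 1
  row 1 [0001]: F1=1 F2=1 -> F1&~F2 -> 0
  row 2 [0010]: F1=1 F2=0 -> F1&~F2 -> 1
  row 3 [0011]: F1=1 F2=1 -> F1&~F2 -> 0
  row 4 [0100]: F1=1 F2=1 -> F1&~F2 -> 0
  row 5 [0101]: F1=1 F2=1 -> F1&~F2 -> 0
  row 6 [0110]: F1=1 F2=1 -> F1&~F2 -> 0
  row 7 [0111]: F1=1 F2=1 -> F1&~F2 -> 0
  row 8 [1000]: F1=1 F2=1 -> F1&~F2 -> 0
  row 9 [1001]: F1=1 F2=0 -> F1&~F2 -> 1
  row 10 [1010]: F1=0 F2=1 -> F1&~F2 -> 0
  row 11 [1011]: F1=0 F2=0 -> F1&~F2 -> 0
  row 12 [1100]: F1=1 F2=1 -> F1&~F2 -> 0
  row 13 [1101]: F1=1 F2=1 -> F1&~F2 -> 0
  row 14 [1110]: F1=0 F2=1 -> F1&~F2 -> 0
  row 15 [1111]: F1=0 F2=1 -> F1&~F2 -> 0
Full result column, 4 rows per line (u,v fixed per line; w,z runs 00..11 left to right):
  rows 0-3 [u,v=00]: 1010  = hex A
  rows 4-7 [u,v=01]: 0000  = hex 0
  rows 8-11 [u,v=10]: 0100  = hex 4
  rows 12-15 [u,v=11]: 0000  = hex 0
Counterexample vector (row 0 .. row 15) = 1010000001000000
Output column grouped in 4s = 1010 0000 0100 0000 = 0xA040
Convert to decimal digit by digit (value = value*16 + digit):
  A -> 10
  10*16 + 0 = 160
  160*16 + 4 = 2564
  2564*16 + 0 = 41024
Decimal = 41024

41024


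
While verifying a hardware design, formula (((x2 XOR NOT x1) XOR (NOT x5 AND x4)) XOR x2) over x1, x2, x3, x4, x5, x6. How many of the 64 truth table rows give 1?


Formula: (((x2 XOR NOT x1) XOR (NOT x5 AND x4)) XOR x2) over 6 vars (64 rows)
Evaluate each row (x1, x2, x3, x4, x5, x6 as bits, MSB first):
  row 0 [000000]: (((0 XOR NOT 0) XOR (NOT 0 AND 0)) XOR 0) -> 1
  row 1 [000001]: (((0 XOR NOT 0) XOR (NOT 0 AND 0)) XOR 0) -> 1
  row 2 [000010]: (((0 XOR NOT 0) XOR (NOT 1 AND 0)) XOR 0) -> 1
  row 3 [000011]: (((0 XOR NOT 0) XOR (NOT 1 AND 0)) XOR 0) -> 1
  row 4 [000100]: (((0 XOR NOT 0) XOR (NOT 0 AND 1)) XOR 0) -> 0
  (every remaining row is evaluated the same way; all 64 results are listed next)
Full result column, 8 rows per line (x1,x2,x3 fixed per line; x4,x5,x6 runs 000..111 left to right):
  rows 0-7 [x1,x2,x3=000]: 11110011  (ones: 6)
  rows 8-15 [x1,x2,x3=001]: 11110011  (ones: 6)
  rows 16-23 [x1,x2,x3=010]: 11110011  (ones: 6)
  rows 24-31 [x1,x2,x3=011]: 11110011  (ones: 6)
  rows 32-39 [x1,x2,x3=100]: 00001100  (ones: 2)
  rows 40-47 [x1,x2,x3=101]: 00001100  (ones: 2)
  rows 48-55 [x1,x2,x3=110]: 00001100  (ones: 2)
  rows 56-63 [x1,x2,x3=111]: 00001100  (ones: 2)
Count of 1-rows = 6+6+6+6+2+2+2+2 = 32

32


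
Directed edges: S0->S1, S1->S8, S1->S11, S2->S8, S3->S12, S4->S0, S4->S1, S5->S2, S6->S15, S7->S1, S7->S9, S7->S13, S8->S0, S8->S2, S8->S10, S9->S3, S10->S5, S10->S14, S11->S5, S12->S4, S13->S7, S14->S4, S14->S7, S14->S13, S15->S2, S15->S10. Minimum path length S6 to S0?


BFS layer-by-layer from S6:
  dist 0: {S6}
  dist 1: {S15}
  dist 2: {S2, S10}
  dist 3: {S5, S8, S14}
  dist 4: {S0, S4, S7, S13}
  -> S0 reached at distance 4
Shortest path length = 4

4


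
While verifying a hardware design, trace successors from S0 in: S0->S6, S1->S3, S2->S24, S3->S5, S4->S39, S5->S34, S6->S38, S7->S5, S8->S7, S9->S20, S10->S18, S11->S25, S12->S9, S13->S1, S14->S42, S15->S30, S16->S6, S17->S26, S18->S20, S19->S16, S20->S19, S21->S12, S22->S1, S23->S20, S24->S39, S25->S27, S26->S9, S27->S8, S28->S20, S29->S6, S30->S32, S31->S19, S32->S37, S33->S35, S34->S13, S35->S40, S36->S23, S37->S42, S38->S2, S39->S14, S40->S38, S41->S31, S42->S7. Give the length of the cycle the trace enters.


Trace from S0 until a state repeats:
  S0 -> S6 -> S38 -> S2 -> S24 -> S39 -> S14 -> S42 -> S7 -> S5 -> S34 -> S13 -> S1 -> S3 -> S5
S5 first seen at step 9, revisited at step 14.
Cycle length = 14 - 9 = 5

5


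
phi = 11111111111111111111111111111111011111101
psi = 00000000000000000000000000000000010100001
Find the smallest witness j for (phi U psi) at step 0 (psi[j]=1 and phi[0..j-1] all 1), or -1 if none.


(phi U psi) at 0: need smallest j with psi[j]=1 and phi[i]=1 for all i in [0,j).
Scan from step 0:
  step 0: phi=1, psi=0 -> continue
  step 1: phi=1, psi=0 -> continue
  step 2: phi=1, psi=0 -> continue
  step 3: phi=1, psi=0 -> continue
  step 32: phi=0 -> phi-prefix broken from here
  step 33: psi=1 but phi already failed -> not a witness
  step 35: psi=1 but phi already failed -> not a witness
  step 40: psi=1 but phi already failed -> not a witness
  end of trace: no witness -> -1
Witness step = -1

-1


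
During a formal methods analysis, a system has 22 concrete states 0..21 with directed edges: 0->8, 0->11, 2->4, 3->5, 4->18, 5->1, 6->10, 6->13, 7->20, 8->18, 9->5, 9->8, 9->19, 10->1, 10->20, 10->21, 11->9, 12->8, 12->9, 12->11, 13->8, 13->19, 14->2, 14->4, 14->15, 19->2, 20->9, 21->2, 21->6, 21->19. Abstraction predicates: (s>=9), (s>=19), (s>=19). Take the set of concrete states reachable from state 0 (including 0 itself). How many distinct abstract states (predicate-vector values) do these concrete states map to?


BFS from 0:
Concrete reachable: {0, 1, 2, 4, 5, 8, 9, 11, 18, 19}
Abstract via predicates (s>=9), (s>=19), (s>=19):
  (0,0,0) <- {0, 1, 2, 4, 5, 8}
  (1,0,0) <- {9, 11, 18}
  (1,1,1) <- {19}
Distinct abstract states = 3

3


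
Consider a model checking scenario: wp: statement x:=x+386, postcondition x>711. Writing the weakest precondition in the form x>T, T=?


Formula: wp(x:=E, P) = P[E/x] (substitute E for x in postcondition)
Step 1: Postcondition: x>711
Step 2: Substitute x+386 for x: x+386>711
Step 3: Solve for x: x > 711-386 = 325

325


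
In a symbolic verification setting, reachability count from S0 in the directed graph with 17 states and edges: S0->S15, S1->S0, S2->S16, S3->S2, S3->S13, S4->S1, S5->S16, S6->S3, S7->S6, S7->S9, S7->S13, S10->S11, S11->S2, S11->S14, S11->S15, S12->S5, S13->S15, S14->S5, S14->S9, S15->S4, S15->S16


BFS from S0:
  layer 0: {S0}
  layer 1: {S15}
  layer 2: {S4, S16}
  layer 3: {S1}
Reachable set: {S0, S1, S4, S15, S16}
Count = 5

5


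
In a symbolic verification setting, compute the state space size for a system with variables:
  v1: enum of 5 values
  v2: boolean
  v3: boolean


State space = product of domain sizes of all variables.
Domain sizes:
  v1 (enum of 5 values): 5
  v2 (boolean): 2
  v3 (boolean): 2
Product = 5 * 2 * 2 = 20

20


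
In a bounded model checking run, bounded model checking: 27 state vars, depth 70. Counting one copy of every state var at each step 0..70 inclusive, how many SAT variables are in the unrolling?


BMC unrolls to depth k, creating one copy of each state var for steps 0..k.
Step count = 70 + 1 = 71 (steps 0 through 70)
Vars per step = 27
Total = 27 * 71 = 1917

1917


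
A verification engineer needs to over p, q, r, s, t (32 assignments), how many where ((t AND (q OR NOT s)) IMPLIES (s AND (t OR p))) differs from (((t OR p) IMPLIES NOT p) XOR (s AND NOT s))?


F1 = ((t AND (q OR NOT s)) IMPLIES (s AND (t OR p)))
F2 = (((t OR p) IMPLIES NOT p) XOR (s AND NOT s))
Evaluate both on each of 32 rows (bits = p,q,r,s,t):
  row 0 [00000]: F1=1 F2=1 -> 0
  row 1 [00001]: F1=0 F2=1 (differ) -> 1
  row 2 [00010]: F1=1 F2=1 -> 0
  row 3 [00011]: F1=1 F2=1 -> 0
  row 4 [00100]: F1=1 F2=1 -> 0
  row 5 [00101]: F1=0 F2=1 (differ) -> 1
  row 6 [00110]: F1=1 F2=1 -> 0
  row 7 [00111]: F1=1 F2=1 -> 0
  row 8 [01000]: F1=1 F2=1 -> 0
  row 9 [01001]: F1=0 F2=1 (differ) -> 1
  row 10 [01010]: F1=1 F2=1 -> 0
  row 11 [01011]: F1=1 F2=1 -> 0
  row 12 [01100]: F1=1 F2=1 -> 0
  row 13 [01101]: F1=0 F2=1 (differ) -> 1
  row 14 [01110]: F1=1 F2=1 -> 0
  row 15 [01111]: F1=1 F2=1 -> 0
  row 16 [10000]: F1=1 F2=0 (differ) -> 1
  row 17 [10001]: F1=0 F2=0 -> 0
  row 18 [10010]: F1=1 F2=0 (differ) -> 1
  row 19 [10011]: F1=1 F2=0 (differ) -> 1
  row 20 [10100]: F1=1 F2=0 (differ) -> 1
  row 21 [10101]: F1=0 F2=0 -> 0
  row 22 [10110]: F1=1 F2=0 (differ) -> 1
  row 23 [10111]: F1=1 F2=0 (differ) -> 1
  row 24 [11000]: F1=1 F2=0 (differ) -> 1
  row 25 [11001]: F1=0 F2=0 -> 0
  row 26 [11010]: F1=1 F2=0 (differ) -> 1
  row 27 [11011]: F1=1 F2=0 (differ) -> 1
  row 28 [11100]: F1=1 F2=0 (differ) -> 1
  row 29 [11101]: F1=0 F2=0 -> 0
  row 30 [11110]: F1=1 F2=0 (differ) -> 1
  row 31 [11111]: F1=1 F2=0 (differ) -> 1
Full result column, 8 rows per line (p,q fixed per line; r,s,t runs 000..111 left to right):
  rows 0-7 [p,q=00]: 01000100  (ones: 2)
  rows 8-15 [p,q=01]: 01000100  (ones: 2)
  rows 16-23 [p,q=10]: 10111011  (ones: 6)
  rows 24-31 [p,q=11]: 10111011  (ones: 6)
Disagreements = 2+2+6+6 = 16

16


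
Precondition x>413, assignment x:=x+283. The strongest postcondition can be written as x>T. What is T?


Formula: sp(P, x:=E) = exists old_x. (x = E[old_x/x]) AND P[old_x/x] (old_x is the value of x before the assignment; eliminate old_x by solving x = E[old_x/x] for old_x)
Step 1: Precondition P: x>413, i.e. old_x > 413
Step 2: Assignment gives x = old_x + 283, so old_x = x - 283
Step 3: Substitute into P: x - 283 > 413
Step 4: Simplify: x > 413+283 = 696

696


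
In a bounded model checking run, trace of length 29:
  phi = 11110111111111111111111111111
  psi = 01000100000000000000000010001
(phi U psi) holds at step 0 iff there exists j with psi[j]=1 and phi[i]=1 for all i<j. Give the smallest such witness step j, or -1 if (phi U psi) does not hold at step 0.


(phi U psi) at 0: need smallest j with psi[j]=1 and phi[i]=1 for all i in [0,j).
Scan from step 0:
  step 0: phi=1, psi=0 -> continue
  step 1: psi=1 and phi held for [0,1) -> witness found
Witness step = 1

1


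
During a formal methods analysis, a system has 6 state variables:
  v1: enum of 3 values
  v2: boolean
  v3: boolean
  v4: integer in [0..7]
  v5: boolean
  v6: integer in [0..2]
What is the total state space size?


State space = product of domain sizes of all variables.
Domain sizes:
  v1 (enum of 3 values): 3
  v2 (boolean): 2
  v3 (boolean): 2
  v4 (integer in [0..7]): 8
  v5 (boolean): 2
  v6 (integer in [0..2]): 3
Product = 3 * 2 * 2 * 8 * 2 * 3 = 576

576


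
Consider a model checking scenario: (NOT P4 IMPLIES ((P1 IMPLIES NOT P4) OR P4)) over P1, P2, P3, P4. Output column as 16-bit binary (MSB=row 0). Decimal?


Formula: (NOT P4 IMPLIES ((P1 IMPLIES NOT P4) OR P4)) over P1, P2, P3, P4 (16 rows)
Evaluate each row (bits = P1,P2,P3,P4, MSB first):
  row 0 [0000]: (NOT 0 IMPLIES ((0 IMPLIES NOT 0) OR 0)) -> 1
  row 1 [0001]: (NOT 1 IMPLIES ((0 IMPLIES NOT 1) OR 1)) -> 1
  row 2 [0010]: (NOT 0 IMPLIES ((0 IMPLIES NOT 0) OR 0)) -> 1
  row 3 [0011]: (NOT 1 IMPLIES ((0 IMPLIES NOT 1) OR 1)) -> 1
  row 4 [0100]: (NOT 0 IMPLIES ((0 IMPLIES NOT 0) OR 0)) -> 1
  row 5 [0101]: (NOT 1 IMPLIES ((0 IMPLIES NOT 1) OR 1)) -> 1
  row 6 [0110]: (NOT 0 IMPLIES ((0 IMPLIES NOT 0) OR 0)) -> 1
  row 7 [0111]: (NOT 1 IMPLIES ((0 IMPLIES NOT 1) OR 1)) -> 1
  row 8 [1000]: (NOT 0 IMPLIES ((1 IMPLIES NOT 0) OR 0)) -> 1
  row 9 [1001]: (NOT 1 IMPLIES ((1 IMPLIES NOT 1) OR 1)) -> 1
  row 10 [1010]: (NOT 0 IMPLIES ((1 IMPLIES NOT 0) OR 0)) -> 1
  row 11 [1011]: (NOT 1 IMPLIES ((1 IMPLIES NOT 1) OR 1)) -> 1
  row 12 [1100]: (NOT 0 IMPLIES ((1 IMPLIES NOT 0) OR 0)) -> 1
  row 13 [1101]: (NOT 1 IMPLIES ((1 IMPLIES NOT 1) OR 1)) -> 1
  row 14 [1110]: (NOT 0 IMPLIES ((1 IMPLIES NOT 0) OR 0)) -> 1
  row 15 [1111]: (NOT 1 IMPLIES ((1 IMPLIES NOT 1) OR 1)) -> 1
Full result column, 4 rows per line (P1,P2 fixed per line; P3,P4 runs 00..11 left to right):
  rows 0-3 [P1,P2=00]: 1111  = hex F
  rows 4-7 [P1,P2=01]: 1111  = hex F
  rows 8-11 [P1,P2=10]: 1111  = hex F
  rows 12-15 [P1,P2=11]: 1111  = hex F
Output column (row 0 .. row 15) = 1111111111111111
Output column grouped in 4s = 1111 1111 1111 1111 = 0xFFFF
Convert to decimal digit by digit (value = value*16 + digit):
  F -> 15
  15*16 + 15 (F) = 255
  255*16 + 15 (F) = 4095
  4095*16 + 15 (F) = 65535
Decimal = 65535

65535


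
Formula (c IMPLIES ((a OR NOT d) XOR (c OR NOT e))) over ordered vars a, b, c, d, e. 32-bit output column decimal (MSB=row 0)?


Formula: (c IMPLIES ((a OR NOT d) XOR (c OR NOT e))) over a, b, c, d, e (32 rows)
Evaluate each row (bits = a,b,c,d,e, MSB first):
  row 0 [00000]: (0 IMPLIES ((0 OR NOT 0) XOR (0 OR NOT 0))) -> 1
  row 1 [00001]: (0 IMPLIES ((0 OR NOT 0) XOR (0 OR NOT 1))) -> 1
  row 2 [00010]: (0 IMPLIES ((0 OR NOT 1) XOR (0 OR NOT 0))) -> 1
  row 3 [00011]: (0 IMPLIES ((0 OR NOT 1) XOR (0 OR NOT 1))) -> 1
  row 4 [00100]: (1 IMPLIES ((0 OR NOT 0) XOR (1 OR NOT 0))) -> 0
  row 5 [00101]: (1 IMPLIES ((0 OR NOT 0) XOR (1 OR NOT 1))) -> 0
  row 6 [00110]: (1 IMPLIES ((0 OR NOT 1) XOR (1 OR NOT 0))) -> 1
  row 7 [00111]: (1 IMPLIES ((0 OR NOT 1) XOR (1 OR NOT 1))) -> 1
  row 8 [01000]: (0 IMPLIES ((0 OR NOT 0) XOR (0 OR NOT 0))) -> 1
  row 9 [01001]: (0 IMPLIES ((0 OR NOT 0) XOR (0 OR NOT 1))) -> 1
  row 10 [01010]: (0 IMPLIES ((0 OR NOT 1) XOR (0 OR NOT 0))) -> 1
  row 11 [01011]: (0 IMPLIES ((0 OR NOT 1) XOR (0 OR NOT 1))) -> 1
  row 12 [01100]: (1 IMPLIES ((0 OR NOT 0) XOR (1 OR NOT 0))) -> 0
  row 13 [01101]: (1 IMPLIES ((0 OR NOT 0) XOR (1 OR NOT 1))) -> 0
  row 14 [01110]: (1 IMPLIES ((0 OR NOT 1) XOR (1 OR NOT 0))) -> 1
  row 15 [01111]: (1 IMPLIES ((0 OR NOT 1) XOR (1 OR NOT 1))) -> 1
  row 16 [10000]: (0 IMPLIES ((1 OR NOT 0) XOR (0 OR NOT 0))) -> 1
  row 17 [10001]: (0 IMPLIES ((1 OR NOT 0) XOR (0 OR NOT 1))) -> 1
  row 18 [10010]: (0 IMPLIES ((1 OR NOT 1) XOR (0 OR NOT 0))) -> 1
  row 19 [10011]: (0 IMPLIES ((1 OR NOT 1) XOR (0 OR NOT 1))) -> 1
  row 20 [10100]: (1 IMPLIES ((1 OR NOT 0) XOR (1 OR NOT 0))) -> 0
  row 21 [10101]: (1 IMPLIES ((1 OR NOT 0) XOR (1 OR NOT 1))) -> 0
  row 22 [10110]: (1 IMPLIES ((1 OR NOT 1) XOR (1 OR NOT 0))) -> 0
  row 23 [10111]: (1 IMPLIES ((1 OR NOT 1) XOR (1 OR NOT 1))) -> 0
  row 24 [11000]: (0 IMPLIES ((1 OR NOT 0) XOR (0 OR NOT 0))) -> 1
  row 25 [11001]: (0 IMPLIES ((1 OR NOT 0) XOR (0 OR NOT 1))) -> 1
  row 26 [11010]: (0 IMPLIES ((1 OR NOT 1) XOR (0 OR NOT 0))) -> 1
  row 27 [11011]: (0 IMPLIES ((1 OR NOT 1) XOR (0 OR NOT 1))) -> 1
  row 28 [11100]: (1 IMPLIES ((1 OR NOT 0) XOR (1 OR NOT 0))) -> 0
  row 29 [11101]: (1 IMPLIES ((1 OR NOT 0) XOR (1 OR NOT 1))) -> 0
  row 30 [11110]: (1 IMPLIES ((1 OR NOT 1) XOR (1 OR NOT 0))) -> 0
  row 31 [11111]: (1 IMPLIES ((1 OR NOT 1) XOR (1 OR NOT 1))) -> 0
Full result column, 4 rows per line (a,b,c fixed per line; d,e runs 00..11 left to right):
  rows 0-3 [a,b,c=000]: 1111  = hex F
  rows 4-7 [a,b,c=001]: 0011  = hex 3
  rows 8-11 [a,b,c=010]: 1111  = hex F
  rows 12-15 [a,b,c=011]: 0011  = hex 3
  rows 16-19 [a,b,c=100]: 1111  = hex F
  rows 20-23 [a,b,c=101]: 0000  = hex 0
  rows 24-27 [a,b,c=110]: 1111  = hex F
  rows 28-31 [a,b,c=111]: 0000  = hex 0
Output column (row 0 .. row 31) = 11110011111100111111000011110000
Output column grouped in 4s = 1111 0011 1111 0011 1111 0000 1111 0000 = 0xF3F3F0F0
Convert to decimal digit by digit (value = value*16 + digit):
  F -> 15
  15*16 + 3 = 243
  243*16 + 15 (F) = 3903
  3903*16 + 3 = 62451
  62451*16 + 15 (F) = 999231
  999231*16 + 0 = 15987696
  15987696*16 + 15 (F) = 255803151
  255803151*16 + 0 = 4092850416
Decimal = 4092850416

4092850416


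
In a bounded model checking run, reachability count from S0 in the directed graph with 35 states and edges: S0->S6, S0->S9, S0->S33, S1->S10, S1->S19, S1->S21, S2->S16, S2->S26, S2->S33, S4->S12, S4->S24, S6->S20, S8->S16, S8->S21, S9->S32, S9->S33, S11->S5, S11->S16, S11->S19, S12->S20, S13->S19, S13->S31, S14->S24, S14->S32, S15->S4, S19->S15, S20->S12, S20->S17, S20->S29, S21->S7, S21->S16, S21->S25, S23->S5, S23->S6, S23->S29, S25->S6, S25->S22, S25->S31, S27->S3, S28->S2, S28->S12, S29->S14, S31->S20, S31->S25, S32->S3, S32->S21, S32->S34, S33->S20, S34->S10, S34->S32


BFS from S0:
  layer 0: {S0}
  layer 1: {S6, S9, S33}
  layer 2: {S20, S32}
  layer 3: {S3, S12, S17, S21, S29, S34}
  layer 4: {S7, S10, S14, S16, S25}
  layer 5: {S22, S24, S31}
Reachable set: {S0, S3, S6, S7, S9, S10, S12, S14, S16, S17, S20, S21, S22, S24, S25, S29, S31, S32, S33, S34}
Count = 20

20


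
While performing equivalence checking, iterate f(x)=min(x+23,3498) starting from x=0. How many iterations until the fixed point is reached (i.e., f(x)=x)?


Step 1: x=0, cap=3498, increment=23
Step 2: x grows by 23 each step until capped at 3498; fixed point is x=3498
Step 3: iterations = ceil(3498/23) = 153

153


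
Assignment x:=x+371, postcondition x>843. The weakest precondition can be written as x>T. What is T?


Formula: wp(x:=E, P) = P[E/x] (substitute E for x in postcondition)
Step 1: Postcondition: x>843
Step 2: Substitute x+371 for x: x+371>843
Step 3: Solve for x: x > 843-371 = 472

472


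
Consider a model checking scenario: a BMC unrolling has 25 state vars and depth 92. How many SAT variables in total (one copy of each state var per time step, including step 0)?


BMC unrolls to depth k, creating one copy of each state var for steps 0..k.
Step count = 92 + 1 = 93 (steps 0 through 92)
Vars per step = 25
Total = 25 * 93 = 2325

2325


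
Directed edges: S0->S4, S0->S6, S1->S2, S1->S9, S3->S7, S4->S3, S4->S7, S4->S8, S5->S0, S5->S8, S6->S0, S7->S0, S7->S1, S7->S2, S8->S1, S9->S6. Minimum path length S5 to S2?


BFS layer-by-layer from S5:
  dist 0: {S5}
  dist 1: {S0, S8}
  dist 2: {S1, S4, S6}
  dist 3: {S2, S3, S7, S9}
  -> S2 reached at distance 3
Shortest path length = 3

3


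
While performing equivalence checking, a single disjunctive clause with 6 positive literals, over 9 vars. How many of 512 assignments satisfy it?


Step 1: Total=2^9=512
Step 2: Unsat when all 6 false: 2^3=8
Step 3: Sat=512-8=504

504


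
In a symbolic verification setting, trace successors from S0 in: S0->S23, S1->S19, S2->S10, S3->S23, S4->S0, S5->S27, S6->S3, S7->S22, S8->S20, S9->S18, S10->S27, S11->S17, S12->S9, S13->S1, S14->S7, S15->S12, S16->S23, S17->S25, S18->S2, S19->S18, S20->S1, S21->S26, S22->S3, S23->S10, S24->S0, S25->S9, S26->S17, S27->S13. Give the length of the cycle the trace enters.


Trace from S0 until a state repeats:
  S0 -> S23 -> S10 -> S27 -> S13 -> S1 -> S19 -> S18 -> S2 -> S10
S10 first seen at step 2, revisited at step 9.
Cycle length = 9 - 2 = 7

7


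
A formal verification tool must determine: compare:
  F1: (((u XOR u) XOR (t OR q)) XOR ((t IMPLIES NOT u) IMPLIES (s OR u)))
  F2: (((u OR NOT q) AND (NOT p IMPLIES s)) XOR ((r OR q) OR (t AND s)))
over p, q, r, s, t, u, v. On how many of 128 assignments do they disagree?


F1 = (((u XOR u) XOR (t OR q)) XOR ((t IMPLIES NOT u) IMPLIES (s OR u)))
F2 = (((u OR NOT q) AND (NOT p IMPLIES s)) XOR ((r OR q) OR (t AND s)))
Evaluate both on each of 128 rows (bits = p,q,r,s,t,u,v):
  row 0 [0000000]: F1=0 F2=0 -> 0
  row 1 [0000001]: F1=0 F2=0 -> 0
  row 2 [0000010]: F1=1 F2=0 (differ) -> 1
  row 3 [0000011]: F1=1 F2=0 (differ) -> 1
  row 4 [0000100]: F1=1 F2=0 (differ) -> 1
  (every remaining row is evaluated the same way; all 128 results are listed next)
Full result column, 8 rows per line (p,q,r,s fixed per line; t,u,v runs 000..111 left to right):
  rows 0-7 [p,q,r,s=0000]: 00111100  (ones: 4)
  rows 8-15 [p,q,r,s=0001]: 00000000  (ones: 0)
  rows 16-23 [p,q,r,s=0010]: 11000011  (ones: 4)
  rows 24-31 [p,q,r,s=0011]: 11110000  (ones: 4)
  rows 32-39 [p,q,r,s=0100]: 00110011  (ones: 4)
  rows 40-47 [p,q,r,s=0101]: 11001100  (ones: 4)
  rows 48-55 [p,q,r,s=0110]: 00110011  (ones: 4)
  rows 56-63 [p,q,r,s=0111]: 11001100  (ones: 4)
  rows 64-71 [p,q,r,s=1000]: 11000011  (ones: 4)
  rows 72-79 [p,q,r,s=1001]: 00000000  (ones: 0)
  rows 80-87 [p,q,r,s=1010]: 00111100  (ones: 4)
  rows 88-95 [p,q,r,s=1011]: 11110000  (ones: 4)
  rows 96-103 [p,q,r,s=1100]: 00000000  (ones: 0)
  rows 104-111 [p,q,r,s=1101]: 11001100  (ones: 4)
  rows 112-119 [p,q,r,s=1110]: 00000000  (ones: 0)
  rows 120-127 [p,q,r,s=1111]: 11001100  (ones: 4)
Disagreements = 4+0+4+4+4+4+4+4+4+0+4+4+0+4+0+4 = 48

48


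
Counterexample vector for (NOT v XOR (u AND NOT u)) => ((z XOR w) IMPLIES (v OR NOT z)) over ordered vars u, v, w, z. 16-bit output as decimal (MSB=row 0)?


F1 = (NOT v XOR (u AND NOT u))
F2 = ((z XOR w) IMPLIES (v OR NOT z))
Counterexample to F1=>F2 is where F1=1 and F2=0.
Evaluate each row (bits = u,v,w,z, MSB first):
  row 0 [0000]: F1=1 F2=1 -> F1&~F2 -> 0
  row 1 [0001]: F1=1 F2=0 -> F1&~F2 -> 1
  row 2 [0010]: F1=1 F2=1 -> F1&~F2 -> 0
  row 3 [0011]: F1=1 F2=1 -> F1&~F2 -> 0
  row 4 [0100]: F1=0 F2=1 -> F1&~F2 -> 0
  row 5 [0101]: F1=0 F2=1 -> F1&~F2 -> 0
  row 6 [0110]: F1=0 F2=1 -> F1&~F2 -> 0
  row 7 [0111]: F1=0 F2=1 -> F1&~F2 -> 0
  row 8 [1000]: F1=1 F2=1 -> F1&~F2 -> 0
  row 9 [1001]: F1=1 F2=0 -> F1&~F2 -> 1
  row 10 [1010]: F1=1 F2=1 -> F1&~F2 -> 0
  row 11 [1011]: F1=1 F2=1 -> F1&~F2 -> 0
  row 12 [1100]: F1=0 F2=1 -> F1&~F2 -> 0
  row 13 [1101]: F1=0 F2=1 -> F1&~F2 -> 0
  row 14 [1110]: F1=0 F2=1 -> F1&~F2 -> 0
  row 15 [1111]: F1=0 F2=1 -> F1&~F2 -> 0
Full result column, 4 rows per line (u,v fixed per line; w,z runs 00..11 left to right):
  rows 0-3 [u,v=00]: 0100  = hex 4
  rows 4-7 [u,v=01]: 0000  = hex 0
  rows 8-11 [u,v=10]: 0100  = hex 4
  rows 12-15 [u,v=11]: 0000  = hex 0
Counterexample vector (row 0 .. row 15) = 0100000001000000
Output column grouped in 4s = 0100 0000 0100 0000 = 0x4040
Convert to decimal digit by digit (value = value*16 + digit):
  4 -> 4
  4*16 + 0 = 64
  64*16 + 4 = 1028
  1028*16 + 0 = 16448
Decimal = 16448

16448


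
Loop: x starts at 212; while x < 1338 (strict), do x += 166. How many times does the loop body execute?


Step 1: x goes from 212 toward 1338 by 166; the body runs while x<1338, so iterations = ceil((bound-start)/step)
Step 2: Distance=1126
Step 3: ceil(1126/166)=7

7


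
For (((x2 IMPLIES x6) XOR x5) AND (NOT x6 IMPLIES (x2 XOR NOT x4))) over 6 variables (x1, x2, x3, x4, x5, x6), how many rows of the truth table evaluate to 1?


Formula: (((x2 IMPLIES x6) XOR x5) AND (NOT x6 IMPLIES (x2 XOR NOT x4))) over 6 vars (64 rows)
Evaluate each row (x1, x2, x3, x4, x5, x6 as bits, MSB first):
  row 0 [000000]: (((0 IMPLIES 0) XOR 0) AND (NOT 0 IMPLIES (0 XOR NOT 0))) -> 1
  row 1 [000001]: (((0 IMPLIES 1) XOR 0) AND (NOT 1 IMPLIES (0 XOR NOT 0))) -> 1
  row 2 [000010]: (((0 IMPLIES 0) XOR 1) AND (NOT 0 IMPLIES (0 XOR NOT 0))) -> 0
  row 3 [000011]: (((0 IMPLIES 1) XOR 1) AND (NOT 1 IMPLIES (0 XOR NOT 0))) -> 0
  row 4 [000100]: (((0 IMPLIES 0) XOR 0) AND (NOT 0 IMPLIES (0 XOR NOT 1))) -> 0
  (every remaining row is evaluated the same way; all 64 results are listed next)
Full result column, 8 rows per line (x1,x2,x3 fixed per line; x4,x5,x6 runs 000..111 left to right):
  rows 0-7 [x1,x2,x3=000]: 11000100  (ones: 3)
  rows 8-15 [x1,x2,x3=001]: 11000100  (ones: 3)
  rows 16-23 [x1,x2,x3=010]: 01000110  (ones: 3)
  rows 24-31 [x1,x2,x3=011]: 01000110  (ones: 3)
  rows 32-39 [x1,x2,x3=100]: 11000100  (ones: 3)
  rows 40-47 [x1,x2,x3=101]: 11000100  (ones: 3)
  rows 48-55 [x1,x2,x3=110]: 01000110  (ones: 3)
  rows 56-63 [x1,x2,x3=111]: 01000110  (ones: 3)
Count of 1-rows = 3+3+3+3+3+3+3+3 = 24

24


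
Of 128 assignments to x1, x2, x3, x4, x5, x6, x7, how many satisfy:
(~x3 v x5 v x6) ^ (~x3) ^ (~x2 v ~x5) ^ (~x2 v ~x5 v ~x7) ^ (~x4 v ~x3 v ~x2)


CNF with 5 clauses over 7 vars (128 assignments).
An assignment satisfies CNF iff every clause has >=1 true literal.
Check each row (bits = x1,x2,x3,x4,x5,x6,x7; clause T/F shown):
  row 0 [0000000]: clauses=TTTTT -> 1
  row 1 [0000001]: clauses=TTTTT -> 1
  row 2 [0000010]: clauses=TTTTT -> 1
  row 3 [0000011]: clauses=TTTTT -> 1
  row 4 [0000100]: clauses=TTTTT -> 1
  (every remaining row is evaluated the same way; all 128 results are listed next)
Full result column, 8 rows per line (x1,x2,x3,x4 fixed per line; x5,x6,x7 runs 000..111 left to right):
  rows 0-7 [x1,x2,x3,x4=0000]: 11111111  (ones: 8)
  rows 8-15 [x1,x2,x3,x4=0001]: 11111111  (ones: 8)
  rows 16-23 [x1,x2,x3,x4=0010]: 00000000  (ones: 0)
  rows 24-31 [x1,x2,x3,x4=0011]: 00000000  (ones: 0)
  rows 32-39 [x1,x2,x3,x4=0100]: 11110000  (ones: 4)
  rows 40-47 [x1,x2,x3,x4=0101]: 11110000  (ones: 4)
  rows 48-55 [x1,x2,x3,x4=0110]: 00000000  (ones: 0)
  rows 56-63 [x1,x2,x3,x4=0111]: 00000000  (ones: 0)
  rows 64-71 [x1,x2,x3,x4=1000]: 11111111  (ones: 8)
  rows 72-79 [x1,x2,x3,x4=1001]: 11111111  (ones: 8)
  rows 80-87 [x1,x2,x3,x4=1010]: 00000000  (ones: 0)
  rows 88-95 [x1,x2,x3,x4=1011]: 00000000  (ones: 0)
  rows 96-103 [x1,x2,x3,x4=1100]: 11110000  (ones: 4)
  rows 104-111 [x1,x2,x3,x4=1101]: 11110000  (ones: 4)
  rows 112-119 [x1,x2,x3,x4=1110]: 00000000  (ones: 0)
  rows 120-127 [x1,x2,x3,x4=1111]: 00000000  (ones: 0)
Satisfying assignments = 8+8+0+0+4+4+0+0+8+8+0+0+4+4+0+0 = 48

48


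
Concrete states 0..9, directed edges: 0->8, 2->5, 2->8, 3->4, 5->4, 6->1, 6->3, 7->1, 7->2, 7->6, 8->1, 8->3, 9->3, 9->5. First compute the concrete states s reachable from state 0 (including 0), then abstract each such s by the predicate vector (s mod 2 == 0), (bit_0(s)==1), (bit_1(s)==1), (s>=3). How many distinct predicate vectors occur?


BFS from 0:
Concrete reachable: {0, 1, 3, 4, 8}
Abstract via predicates (s mod 2 == 0), (bit_0(s)==1), (bit_1(s)==1), (s>=3):
  (0,1,0,0) <- {1}
  (0,1,1,1) <- {3}
  (1,0,0,0) <- {0}
  (1,0,0,1) <- {4, 8}
Distinct abstract states = 4

4


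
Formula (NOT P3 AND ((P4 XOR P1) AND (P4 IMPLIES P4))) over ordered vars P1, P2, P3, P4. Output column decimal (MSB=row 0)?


Formula: (NOT P3 AND ((P4 XOR P1) AND (P4 IMPLIES P4))) over P1, P2, P3, P4 (16 rows)
Evaluate each row (bits = P1,P2,P3,P4, MSB first):
  row 0 [0000]: (NOT 0 AND ((0 XOR 0) AND (0 IMPLIES 0))) -> 0
  row 1 [0001]: (NOT 0 AND ((1 XOR 0) AND (1 IMPLIES 1))) -> 1
  row 2 [0010]: (NOT 1 AND ((0 XOR 0) AND (0 IMPLIES 0))) -> 0
  row 3 [0011]: (NOT 1 AND ((1 XOR 0) AND (1 IMPLIES 1))) -> 0
  row 4 [0100]: (NOT 0 AND ((0 XOR 0) AND (0 IMPLIES 0))) -> 0
  row 5 [0101]: (NOT 0 AND ((1 XOR 0) AND (1 IMPLIES 1))) -> 1
  row 6 [0110]: (NOT 1 AND ((0 XOR 0) AND (0 IMPLIES 0))) -> 0
  row 7 [0111]: (NOT 1 AND ((1 XOR 0) AND (1 IMPLIES 1))) -> 0
  row 8 [1000]: (NOT 0 AND ((0 XOR 1) AND (0 IMPLIES 0))) -> 1
  row 9 [1001]: (NOT 0 AND ((1 XOR 1) AND (1 IMPLIES 1))) -> 0
  row 10 [1010]: (NOT 1 AND ((0 XOR 1) AND (0 IMPLIES 0))) -> 0
  row 11 [1011]: (NOT 1 AND ((1 XOR 1) AND (1 IMPLIES 1))) -> 0
  row 12 [1100]: (NOT 0 AND ((0 XOR 1) AND (0 IMPLIES 0))) -> 1
  row 13 [1101]: (NOT 0 AND ((1 XOR 1) AND (1 IMPLIES 1))) -> 0
  row 14 [1110]: (NOT 1 AND ((0 XOR 1) AND (0 IMPLIES 0))) -> 0
  row 15 [1111]: (NOT 1 AND ((1 XOR 1) AND (1 IMPLIES 1))) -> 0
Full result column, 4 rows per line (P1,P2 fixed per line; P3,P4 runs 00..11 left to right):
  rows 0-3 [P1,P2=00]: 0100  = hex 4
  rows 4-7 [P1,P2=01]: 0100  = hex 4
  rows 8-11 [P1,P2=10]: 1000  = hex 8
  rows 12-15 [P1,P2=11]: 1000  = hex 8
Output column (row 0 .. row 15) = 0100010010001000
Output column grouped in 4s = 0100 0100 1000 1000 = 0x4488
Convert to decimal digit by digit (value = value*16 + digit):
  4 -> 4
  4*16 + 4 = 68
  68*16 + 8 = 1096
  1096*16 + 8 = 17544
Decimal = 17544

17544


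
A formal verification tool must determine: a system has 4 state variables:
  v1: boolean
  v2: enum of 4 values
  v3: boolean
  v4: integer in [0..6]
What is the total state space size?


State space = product of domain sizes of all variables.
Domain sizes:
  v1 (boolean): 2
  v2 (enum of 4 values): 4
  v3 (boolean): 2
  v4 (integer in [0..6]): 7
Product = 2 * 4 * 2 * 7 = 112

112


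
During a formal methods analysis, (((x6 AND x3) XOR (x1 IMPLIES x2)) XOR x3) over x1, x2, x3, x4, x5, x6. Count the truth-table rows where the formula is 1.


Formula: (((x6 AND x3) XOR (x1 IMPLIES x2)) XOR x3) over 6 vars (64 rows)
Evaluate each row (x1, x2, x3, x4, x5, x6 as bits, MSB first):
  row 0 [000000]: (((0 AND 0) XOR (0 IMPLIES 0)) XOR 0) -> 1
  row 1 [000001]: (((1 AND 0) XOR (0 IMPLIES 0)) XOR 0) -> 1
  row 2 [000010]: (((0 AND 0) XOR (0 IMPLIES 0)) XOR 0) -> 1
  row 3 [000011]: (((1 AND 0) XOR (0 IMPLIES 0)) XOR 0) -> 1
  row 4 [000100]: (((0 AND 0) XOR (0 IMPLIES 0)) XOR 0) -> 1
  (every remaining row is evaluated the same way; all 64 results are listed next)
Full result column, 8 rows per line (x1,x2,x3 fixed per line; x4,x5,x6 runs 000..111 left to right):
  rows 0-7 [x1,x2,x3=000]: 11111111  (ones: 8)
  rows 8-15 [x1,x2,x3=001]: 01010101  (ones: 4)
  rows 16-23 [x1,x2,x3=010]: 11111111  (ones: 8)
  rows 24-31 [x1,x2,x3=011]: 01010101  (ones: 4)
  rows 32-39 [x1,x2,x3=100]: 00000000  (ones: 0)
  rows 40-47 [x1,x2,x3=101]: 10101010  (ones: 4)
  rows 48-55 [x1,x2,x3=110]: 11111111  (ones: 8)
  rows 56-63 [x1,x2,x3=111]: 01010101  (ones: 4)
Count of 1-rows = 8+4+8+4+0+4+8+4 = 40

40


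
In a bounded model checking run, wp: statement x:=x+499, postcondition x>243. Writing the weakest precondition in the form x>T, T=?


Formula: wp(x:=E, P) = P[E/x] (substitute E for x in postcondition)
Step 1: Postcondition: x>243
Step 2: Substitute x+499 for x: x+499>243
Step 3: Solve for x: x > 243-499 = -256

-256


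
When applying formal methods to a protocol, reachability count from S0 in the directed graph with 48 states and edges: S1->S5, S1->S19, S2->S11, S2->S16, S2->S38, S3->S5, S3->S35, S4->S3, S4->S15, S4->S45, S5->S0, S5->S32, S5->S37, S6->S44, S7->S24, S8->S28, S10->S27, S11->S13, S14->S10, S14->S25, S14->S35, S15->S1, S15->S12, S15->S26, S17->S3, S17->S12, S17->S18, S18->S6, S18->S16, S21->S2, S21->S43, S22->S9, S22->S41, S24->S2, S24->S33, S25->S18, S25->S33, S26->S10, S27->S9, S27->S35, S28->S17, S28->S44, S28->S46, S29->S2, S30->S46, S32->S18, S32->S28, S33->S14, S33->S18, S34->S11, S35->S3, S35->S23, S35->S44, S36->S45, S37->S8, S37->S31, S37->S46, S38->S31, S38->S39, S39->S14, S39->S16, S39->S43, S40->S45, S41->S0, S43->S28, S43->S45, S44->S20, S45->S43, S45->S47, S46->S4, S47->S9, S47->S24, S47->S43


BFS from S0:
  layer 0: {S0}
Reachable set: {S0}
Count = 1

1
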